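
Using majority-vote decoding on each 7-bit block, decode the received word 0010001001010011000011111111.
Split into 7-bit blocks and majority-vote each:
  block 1 = 0010001: 2 ones, 5 zeros → 0
  block 2 = 0010100: 2 ones, 5 zeros → 0
  block 3 = 1100001: 3 ones, 4 zeros → 0
  block 4 = 1111111: 7 ones, 0 zeros → 1
Decoded = 0001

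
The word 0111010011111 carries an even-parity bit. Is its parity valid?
Sum of all bits: 0+1+1+1+0+1+0+0+1+1+1+1+1 = 9; 9 mod 2 = 1. Result is 1 → parity error detected.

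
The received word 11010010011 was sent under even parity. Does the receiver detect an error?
Sum of received bits: 1+1+0+1+0+0+1+0+0+1+1 = 6; 6 mod 2 = 0. Result is 0 → no error detected.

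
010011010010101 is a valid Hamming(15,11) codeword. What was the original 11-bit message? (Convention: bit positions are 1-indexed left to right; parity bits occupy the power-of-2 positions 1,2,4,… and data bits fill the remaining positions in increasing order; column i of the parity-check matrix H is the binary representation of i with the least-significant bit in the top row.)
Parity bits occupy power-of-2 positions; data bits are at positions {3,5,6,7,9,10,11,12,13,14,15} (1-indexed).
Extract: c[3]=0 c[5]=1 c[6]=1 c[7]=0 c[9]=0 c[10]=0 c[11]=1 c[12]=0 c[13]=1 c[14]=0 c[15]=1
Data = 01100010101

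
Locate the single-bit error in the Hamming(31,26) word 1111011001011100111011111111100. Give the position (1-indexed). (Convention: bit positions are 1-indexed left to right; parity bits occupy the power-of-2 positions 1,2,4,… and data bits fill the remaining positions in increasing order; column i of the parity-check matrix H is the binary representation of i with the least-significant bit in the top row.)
Syndrome s = H · r^T (mod 2), r = 1111011001011100111011111111100:
  s[0] = (1010101010101010101010101010101)·(1111011001011100111011111111100) mod 2 = 1+0+1+0+0+0+1+0+0+0+0+0+1+0+0+0+1+0+1+0+1+0+1+0+1+0+1+0+1+0+0 mod 2 = 1
  s[1] = (0110011001100110011001100110011)·(1111011001011100111011111111100) mod 2 = 0+1+1+0+0+1+1+0+0+1+0+0+0+1+0+0+0+1+1+0+0+1+1+0+0+1+1+0+0+0+0 mod 2 = 0
  s[2] = (0001111000011110000111100001111)·(1111011001011100111011111111100) mod 2 = 0+0+0+1+0+1+1+0+0+0+0+1+1+1+0+0+0+0+0+0+1+1+1+0+0+0+0+1+1+0+0 mod 2 = 1
  s[3] = (0000000111111110000000011111111)·(1111011001011100111011111111100) mod 2 = 0+0+0+0+0+0+0+0+0+1+0+1+1+1+0+0+0+0+0+0+0+0+0+1+1+1+1+1+1+0+0 mod 2 = 0
  s[4] = (0000000000000001111111111111111)·(1111011001011100111011111111100) mod 2 = 0+0+0+0+0+0+0+0+0+0+0+0+0+0+0+0+1+1+1+0+1+1+1+1+1+1+1+1+1+0+0 mod 2 = 0
Syndrome = 10100
Column i of H is the binary representation of i, so the syndrome is the binary index of the flipped bit.
Read s = 10100 with s[0] as LSB: 1·2^0 + 0·2^1 + 1·2^2 + 0·2^3 + 0·2^4 = 5.
Error is at bit position 5.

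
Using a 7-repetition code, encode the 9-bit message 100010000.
Repeat each bit 7× and concatenate:
1→1111111  0→0000000  0→0000000  0→0000000  1→1111111  0→0000000  0→0000000  0→0000000  0→0000000
Codeword = 111111100000000000000000000011111110000000000000000000000000000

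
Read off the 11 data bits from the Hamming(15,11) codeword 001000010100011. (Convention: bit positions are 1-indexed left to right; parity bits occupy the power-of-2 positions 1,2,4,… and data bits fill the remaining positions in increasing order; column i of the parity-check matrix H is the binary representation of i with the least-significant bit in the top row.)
Parity bits occupy power-of-2 positions; data bits are at positions {3,5,6,7,9,10,11,12,13,14,15} (1-indexed).
Extract: c[3]=1 c[5]=0 c[6]=0 c[7]=0 c[9]=0 c[10]=1 c[11]=0 c[12]=0 c[13]=0 c[14]=1 c[15]=1
Data = 10000100011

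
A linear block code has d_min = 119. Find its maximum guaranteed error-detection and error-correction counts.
(a) Detection requires d_min ≥ e+1, so e ≤ d_min − 1 = 118.
(b) Correction requires d_min ≥ 2t+1, so t ≤ ⌊(d_min − 1)/2⌋ = ⌊118/2⌋ = 59.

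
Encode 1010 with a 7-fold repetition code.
Repeat each bit 7× and concatenate:
1→1111111  0→0000000  1→1111111  0→0000000
Codeword = 1111111000000011111110000000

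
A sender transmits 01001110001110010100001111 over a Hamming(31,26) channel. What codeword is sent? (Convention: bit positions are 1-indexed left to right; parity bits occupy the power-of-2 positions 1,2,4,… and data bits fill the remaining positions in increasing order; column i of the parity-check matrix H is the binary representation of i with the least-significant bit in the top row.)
Codeword c = d · G (mod 2), d = 01001110001110010100001111:
  c[0] = d·G[:,0] = (01001110001110010100001111)·(11011010101101010101010101) mod 2 = 0+1+0+0+1+0+1+0+0+0+1+1+0+0+0+1+0+1+0+0+0+0+0+1+0+1 mod 2 = 1
  c[1] = d·G[:,1] = (01001110001110010100001111)·(10110110011011001100110011) mod 2 = 0+0+0+0+0+1+1+0+0+0+1+0+1+0+0+0+0+1+0+0+0+0+0+0+1+1 mod 2 = 1
  c[2] = d·G[:,2] = (01001110001110010100001111)·(10000000000000000000000000) mod 2 = 0+0+0+0+0+0+0+0+0+0+0+0+0+0+0+0+0+0+0+0+0+0+0+0+0+0 mod 2 = 0
  c[3] = d·G[:,3] = (01001110001110010100001111)·(01110001111000111100001111) mod 2 = 0+1+0+0+0+0+0+0+0+0+1+0+0+0+0+1+0+1+0+0+0+0+1+1+1+1 mod 2 = 0
  c[4] = d·G[:,4] = (01001110001110010100001111)·(01000000000000000000000000) mod 2 = 0+1+0+0+0+0+0+0+0+0+0+0+0+0+0+0+0+0+0+0+0+0+0+0+0+0 mod 2 = 1
  c[5] = d·G[:,5] = (01001110001110010100001111)·(00100000000000000000000000) mod 2 = 0+0+0+0+0+0+0+0+0+0+0+0+0+0+0+0+0+0+0+0+0+0+0+0+0+0 mod 2 = 0
  c[6] = d·G[:,6] = (01001110001110010100001111)·(00010000000000000000000000) mod 2 = 0+0+0+0+0+0+0+0+0+0+0+0+0+0+0+0+0+0+0+0+0+0+0+0+0+0 mod 2 = 0
  c[7] = d·G[:,7] = (01001110001110010100001111)·(00001111111000000011111111) mod 2 = 0+0+0+0+1+1+1+0+0+0+1+0+0+0+0+0+0+0+0+0+0+0+1+1+1+1 mod 2 = 0
  c[8] = d·G[:,8] = (01001110001110010100001111)·(00001000000000000000000000) mod 2 = 0+0+0+0+1+0+0+0+0+0+0+0+0+0+0+0+0+0+0+0+0+0+0+0+0+0 mod 2 = 1
  c[9] = d·G[:,9] = (01001110001110010100001111)·(00000100000000000000000000) mod 2 = 0+0+0+0+0+1+0+0+0+0+0+0+0+0+0+0+0+0+0+0+0+0+0+0+0+0 mod 2 = 1
  c[10] = d·G[:,10] = (01001110001110010100001111)·(00000010000000000000000000) mod 2 = 0+0+0+0+0+0+1+0+0+0+0+0+0+0+0+0+0+0+0+0+0+0+0+0+0+0 mod 2 = 1
  c[11] = d·G[:,11] = (01001110001110010100001111)·(00000001000000000000000000) mod 2 = 0+0+0+0+0+0+0+0+0+0+0+0+0+0+0+0+0+0+0+0+0+0+0+0+0+0 mod 2 = 0
  c[12] = d·G[:,12] = (01001110001110010100001111)·(00000000100000000000000000) mod 2 = 0+0+0+0+0+0+0+0+0+0+0+0+0+0+0+0+0+0+0+0+0+0+0+0+0+0 mod 2 = 0
  c[13] = d·G[:,13] = (01001110001110010100001111)·(00000000010000000000000000) mod 2 = 0+0+0+0+0+0+0+0+0+0+0+0+0+0+0+0+0+0+0+0+0+0+0+0+0+0 mod 2 = 0
  c[14] = d·G[:,14] = (01001110001110010100001111)·(00000000001000000000000000) mod 2 = 0+0+0+0+0+0+0+0+0+0+1+0+0+0+0+0+0+0+0+0+0+0+0+0+0+0 mod 2 = 1
  c[15] = d·G[:,15] = (01001110001110010100001111)·(00000000000111111111111111) mod 2 = 0+0+0+0+0+0+0+0+0+0+0+1+1+0+0+1+0+1+0+0+0+0+1+1+1+1 mod 2 = 0
  c[16] = d·G[:,16] = (01001110001110010100001111)·(00000000000100000000000000) mod 2 = 0+0+0+0+0+0+0+0+0+0+0+1+0+0+0+0+0+0+0+0+0+0+0+0+0+0 mod 2 = 1
  c[17] = d·G[:,17] = (01001110001110010100001111)·(00000000000010000000000000) mod 2 = 0+0+0+0+0+0+0+0+0+0+0+0+1+0+0+0+0+0+0+0+0+0+0+0+0+0 mod 2 = 1
  c[18] = d·G[:,18] = (01001110001110010100001111)·(00000000000001000000000000) mod 2 = 0+0+0+0+0+0+0+0+0+0+0+0+0+0+0+0+0+0+0+0+0+0+0+0+0+0 mod 2 = 0
  c[19] = d·G[:,19] = (01001110001110010100001111)·(00000000000000100000000000) mod 2 = 0+0+0+0+0+0+0+0+0+0+0+0+0+0+0+0+0+0+0+0+0+0+0+0+0+0 mod 2 = 0
  c[20] = d·G[:,20] = (01001110001110010100001111)·(00000000000000010000000000) mod 2 = 0+0+0+0+0+0+0+0+0+0+0+0+0+0+0+1+0+0+0+0+0+0+0+0+0+0 mod 2 = 1
  c[21] = d·G[:,21] = (01001110001110010100001111)·(00000000000000001000000000) mod 2 = 0+0+0+0+0+0+0+0+0+0+0+0+0+0+0+0+0+0+0+0+0+0+0+0+0+0 mod 2 = 0
  c[22] = d·G[:,22] = (01001110001110010100001111)·(00000000000000000100000000) mod 2 = 0+0+0+0+0+0+0+0+0+0+0+0+0+0+0+0+0+1+0+0+0+0+0+0+0+0 mod 2 = 1
  c[23] = d·G[:,23] = (01001110001110010100001111)·(00000000000000000010000000) mod 2 = 0+0+0+0+0+0+0+0+0+0+0+0+0+0+0+0+0+0+0+0+0+0+0+0+0+0 mod 2 = 0
  c[24] = d·G[:,24] = (01001110001110010100001111)·(00000000000000000001000000) mod 2 = 0+0+0+0+0+0+0+0+0+0+0+0+0+0+0+0+0+0+0+0+0+0+0+0+0+0 mod 2 = 0
  c[25] = d·G[:,25] = (01001110001110010100001111)·(00000000000000000000100000) mod 2 = 0+0+0+0+0+0+0+0+0+0+0+0+0+0+0+0+0+0+0+0+0+0+0+0+0+0 mod 2 = 0
  c[26] = d·G[:,26] = (01001110001110010100001111)·(00000000000000000000010000) mod 2 = 0+0+0+0+0+0+0+0+0+0+0+0+0+0+0+0+0+0+0+0+0+0+0+0+0+0 mod 2 = 0
  c[27] = d·G[:,27] = (01001110001110010100001111)·(00000000000000000000001000) mod 2 = 0+0+0+0+0+0+0+0+0+0+0+0+0+0+0+0+0+0+0+0+0+0+1+0+0+0 mod 2 = 1
  c[28] = d·G[:,28] = (01001110001110010100001111)·(00000000000000000000000100) mod 2 = 0+0+0+0+0+0+0+0+0+0+0+0+0+0+0+0+0+0+0+0+0+0+0+1+0+0 mod 2 = 1
  c[29] = d·G[:,29] = (01001110001110010100001111)·(00000000000000000000000010) mod 2 = 0+0+0+0+0+0+0+0+0+0+0+0+0+0+0+0+0+0+0+0+0+0+0+0+1+0 mod 2 = 1
  c[30] = d·G[:,30] = (01001110001110010100001111)·(00000000000000000000000001) mod 2 = 0+0+0+0+0+0+0+0+0+0+0+0+0+0+0+0+0+0+0+0+0+0+0+0+0+1 mod 2 = 1
Codeword = 1100100011100010110010100001111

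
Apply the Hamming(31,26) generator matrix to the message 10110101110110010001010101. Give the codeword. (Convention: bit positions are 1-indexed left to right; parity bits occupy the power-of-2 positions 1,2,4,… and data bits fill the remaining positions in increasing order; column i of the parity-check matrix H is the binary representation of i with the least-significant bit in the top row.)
Codeword c = d · G (mod 2), d = 10110101110110010001010101:
  c[0] = d·G[:,0] = (10110101110110010001010101)·(11011010101101010101010101) mod 2 = 1+0+0+1+0+0+0+0+1+0+0+1+0+0+0+1+0+0+0+1+0+1+0+1+0+1 mod 2 = 1
  c[1] = d·G[:,1] = (10110101110110010001010101)·(10110110011011001100110011) mod 2 = 1+0+1+1+0+1+0+0+0+1+0+0+1+0+0+0+0+0+0+0+0+1+0+0+0+1 mod 2 = 0
  c[2] = d·G[:,2] = (10110101110110010001010101)·(10000000000000000000000000) mod 2 = 1+0+0+0+0+0+0+0+0+0+0+0+0+0+0+0+0+0+0+0+0+0+0+0+0+0 mod 2 = 1
  c[3] = d·G[:,3] = (10110101110110010001010101)·(01110001111000111100001111) mod 2 = 0+0+1+1+0+0+0+1+1+1+0+0+0+0+0+1+0+0+0+0+0+0+0+1+0+1 mod 2 = 0
  c[4] = d·G[:,4] = (10110101110110010001010101)·(01000000000000000000000000) mod 2 = 0+0+0+0+0+0+0+0+0+0+0+0+0+0+0+0+0+0+0+0+0+0+0+0+0+0 mod 2 = 0
  c[5] = d·G[:,5] = (10110101110110010001010101)·(00100000000000000000000000) mod 2 = 0+0+1+0+0+0+0+0+0+0+0+0+0+0+0+0+0+0+0+0+0+0+0+0+0+0 mod 2 = 1
  c[6] = d·G[:,6] = (10110101110110010001010101)·(00010000000000000000000000) mod 2 = 0+0+0+1+0+0+0+0+0+0+0+0+0+0+0+0+0+0+0+0+0+0+0+0+0+0 mod 2 = 1
  c[7] = d·G[:,7] = (10110101110110010001010101)·(00001111111000000011111111) mod 2 = 0+0+0+0+0+1+0+1+1+1+0+0+0+0+0+0+0+0+0+1+0+1+0+1+0+1 mod 2 = 0
  c[8] = d·G[:,8] = (10110101110110010001010101)·(00001000000000000000000000) mod 2 = 0+0+0+0+0+0+0+0+0+0+0+0+0+0+0+0+0+0+0+0+0+0+0+0+0+0 mod 2 = 0
  c[9] = d·G[:,9] = (10110101110110010001010101)·(00000100000000000000000000) mod 2 = 0+0+0+0+0+1+0+0+0+0+0+0+0+0+0+0+0+0+0+0+0+0+0+0+0+0 mod 2 = 1
  c[10] = d·G[:,10] = (10110101110110010001010101)·(00000010000000000000000000) mod 2 = 0+0+0+0+0+0+0+0+0+0+0+0+0+0+0+0+0+0+0+0+0+0+0+0+0+0 mod 2 = 0
  c[11] = d·G[:,11] = (10110101110110010001010101)·(00000001000000000000000000) mod 2 = 0+0+0+0+0+0+0+1+0+0+0+0+0+0+0+0+0+0+0+0+0+0+0+0+0+0 mod 2 = 1
  c[12] = d·G[:,12] = (10110101110110010001010101)·(00000000100000000000000000) mod 2 = 0+0+0+0+0+0+0+0+1+0+0+0+0+0+0+0+0+0+0+0+0+0+0+0+0+0 mod 2 = 1
  c[13] = d·G[:,13] = (10110101110110010001010101)·(00000000010000000000000000) mod 2 = 0+0+0+0+0+0+0+0+0+1+0+0+0+0+0+0+0+0+0+0+0+0+0+0+0+0 mod 2 = 1
  c[14] = d·G[:,14] = (10110101110110010001010101)·(00000000001000000000000000) mod 2 = 0+0+0+0+0+0+0+0+0+0+0+0+0+0+0+0+0+0+0+0+0+0+0+0+0+0 mod 2 = 0
  c[15] = d·G[:,15] = (10110101110110010001010101)·(00000000000111111111111111) mod 2 = 0+0+0+0+0+0+0+0+0+0+0+1+1+0+0+1+0+0+0+1+0+1+0+1+0+1 mod 2 = 1
  c[16] = d·G[:,16] = (10110101110110010001010101)·(00000000000100000000000000) mod 2 = 0+0+0+0+0+0+0+0+0+0+0+1+0+0+0+0+0+0+0+0+0+0+0+0+0+0 mod 2 = 1
  c[17] = d·G[:,17] = (10110101110110010001010101)·(00000000000010000000000000) mod 2 = 0+0+0+0+0+0+0+0+0+0+0+0+1+0+0+0+0+0+0+0+0+0+0+0+0+0 mod 2 = 1
  c[18] = d·G[:,18] = (10110101110110010001010101)·(00000000000001000000000000) mod 2 = 0+0+0+0+0+0+0+0+0+0+0+0+0+0+0+0+0+0+0+0+0+0+0+0+0+0 mod 2 = 0
  c[19] = d·G[:,19] = (10110101110110010001010101)·(00000000000000100000000000) mod 2 = 0+0+0+0+0+0+0+0+0+0+0+0+0+0+0+0+0+0+0+0+0+0+0+0+0+0 mod 2 = 0
  c[20] = d·G[:,20] = (10110101110110010001010101)·(00000000000000010000000000) mod 2 = 0+0+0+0+0+0+0+0+0+0+0+0+0+0+0+1+0+0+0+0+0+0+0+0+0+0 mod 2 = 1
  c[21] = d·G[:,21] = (10110101110110010001010101)·(00000000000000001000000000) mod 2 = 0+0+0+0+0+0+0+0+0+0+0+0+0+0+0+0+0+0+0+0+0+0+0+0+0+0 mod 2 = 0
  c[22] = d·G[:,22] = (10110101110110010001010101)·(00000000000000000100000000) mod 2 = 0+0+0+0+0+0+0+0+0+0+0+0+0+0+0+0+0+0+0+0+0+0+0+0+0+0 mod 2 = 0
  c[23] = d·G[:,23] = (10110101110110010001010101)·(00000000000000000010000000) mod 2 = 0+0+0+0+0+0+0+0+0+0+0+0+0+0+0+0+0+0+0+0+0+0+0+0+0+0 mod 2 = 0
  c[24] = d·G[:,24] = (10110101110110010001010101)·(00000000000000000001000000) mod 2 = 0+0+0+0+0+0+0+0+0+0+0+0+0+0+0+0+0+0+0+1+0+0+0+0+0+0 mod 2 = 1
  c[25] = d·G[:,25] = (10110101110110010001010101)·(00000000000000000000100000) mod 2 = 0+0+0+0+0+0+0+0+0+0+0+0+0+0+0+0+0+0+0+0+0+0+0+0+0+0 mod 2 = 0
  c[26] = d·G[:,26] = (10110101110110010001010101)·(00000000000000000000010000) mod 2 = 0+0+0+0+0+0+0+0+0+0+0+0+0+0+0+0+0+0+0+0+0+1+0+0+0+0 mod 2 = 1
  c[27] = d·G[:,27] = (10110101110110010001010101)·(00000000000000000000001000) mod 2 = 0+0+0+0+0+0+0+0+0+0+0+0+0+0+0+0+0+0+0+0+0+0+0+0+0+0 mod 2 = 0
  c[28] = d·G[:,28] = (10110101110110010001010101)·(00000000000000000000000100) mod 2 = 0+0+0+0+0+0+0+0+0+0+0+0+0+0+0+0+0+0+0+0+0+0+0+1+0+0 mod 2 = 1
  c[29] = d·G[:,29] = (10110101110110010001010101)·(00000000000000000000000010) mod 2 = 0+0+0+0+0+0+0+0+0+0+0+0+0+0+0+0+0+0+0+0+0+0+0+0+0+0 mod 2 = 0
  c[30] = d·G[:,30] = (10110101110110010001010101)·(00000000000000000000000001) mod 2 = 0+0+0+0+0+0+0+0+0+0+0+0+0+0+0+0+0+0+0+0+0+0+0+0+0+1 mod 2 = 1
Codeword = 1010011001011101110010001010101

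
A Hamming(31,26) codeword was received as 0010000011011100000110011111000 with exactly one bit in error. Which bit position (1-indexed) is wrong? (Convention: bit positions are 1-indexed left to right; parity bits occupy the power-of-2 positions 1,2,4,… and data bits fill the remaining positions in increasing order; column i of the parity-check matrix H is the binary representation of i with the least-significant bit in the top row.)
Syndrome s = H · r^T (mod 2), r = 0010000011011100000110011111000:
  s[0] = (1010101010101010101010101010101)·(0010000011011100000110011111000) mod 2 = 0+0+1+0+0+0+0+0+1+0+0+0+1+0+0+0+0+0+0+0+1+0+0+0+1+0+1+0+0+0+0 mod 2 = 0
  s[1] = (0110011001100110011001100110011)·(0010000011011100000110011111000) mod 2 = 0+0+1+0+0+0+0+0+0+1+0+0+0+1+0+0+0+0+0+0+0+0+0+0+0+1+1+0+0+0+0 mod 2 = 1
  s[2] = (0001111000011110000111100001111)·(0010000011011100000110011111000) mod 2 = 0+0+0+0+0+0+0+0+0+0+0+1+1+1+0+0+0+0+0+1+1+0+0+0+0+0+0+1+0+0+0 mod 2 = 0
  s[3] = (0000000111111110000000011111111)·(0010000011011100000110011111000) mod 2 = 0+0+0+0+0+0+0+0+1+1+0+1+1+1+0+0+0+0+0+0+0+0+0+1+1+1+1+1+0+0+0 mod 2 = 0
  s[4] = (0000000000000001111111111111111)·(0010000011011100000110011111000) mod 2 = 0+0+0+0+0+0+0+0+0+0+0+0+0+0+0+0+0+0+0+1+1+0+0+1+1+1+1+1+0+0+0 mod 2 = 1
Syndrome = 01001
Column i of H is the binary representation of i, so the syndrome is the binary index of the flipped bit.
Read s = 01001 with s[0] as LSB: 0·2^0 + 1·2^1 + 0·2^2 + 0·2^3 + 1·2^4 = 18.
Error is at bit position 18.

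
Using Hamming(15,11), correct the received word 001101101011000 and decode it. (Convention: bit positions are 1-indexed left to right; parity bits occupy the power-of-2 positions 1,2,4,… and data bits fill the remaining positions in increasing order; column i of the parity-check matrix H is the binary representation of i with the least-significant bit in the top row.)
Syndrome s = H · r^T (mod 2), r = 001101101011000:
  s[0] = (101010101010101)·(001101101011000) mod 2 = 0+0+1+0+0+0+1+0+1+0+1+0+0+0+0 mod 2 = 0
  s[1] = (011001100110011)·(001101101011000) mod 2 = 0+0+1+0+0+1+1+0+0+0+1+0+0+0+0 mod 2 = 0
  s[2] = (000111100001111)·(001101101011000) mod 2 = 0+0+0+1+0+1+1+0+0+0+0+1+0+0+0 mod 2 = 0
  s[3] = (000000011111111)·(001101101011000) mod 2 = 0+0+0+0+0+0+0+0+1+0+1+1+0+0+0 mod 2 = 1
Syndrome = 0001
Column 8 of H equals this syndrome → error at bit 8 (1-indexed).
Flip bit 8: 001101101011000 → 001101111011000
Extract data bits at positions {3,5,6,7,9,10,11,12,13,14,15}: 10111011000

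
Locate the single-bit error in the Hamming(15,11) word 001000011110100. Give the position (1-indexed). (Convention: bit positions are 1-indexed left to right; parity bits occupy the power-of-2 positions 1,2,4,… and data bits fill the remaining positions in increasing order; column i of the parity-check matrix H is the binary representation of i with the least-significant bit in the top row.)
Syndrome s = H · r^T (mod 2), r = 001000011110100:
  s[0] = (101010101010101)·(001000011110100) mod 2 = 0+0+1+0+0+0+0+0+1+0+1+0+1+0+0 mod 2 = 0
  s[1] = (011001100110011)·(001000011110100) mod 2 = 0+0+1+0+0+0+0+0+0+1+1+0+0+0+0 mod 2 = 1
  s[2] = (000111100001111)·(001000011110100) mod 2 = 0+0+0+0+0+0+0+0+0+0+0+0+1+0+0 mod 2 = 1
  s[3] = (000000011111111)·(001000011110100) mod 2 = 0+0+0+0+0+0+0+1+1+1+1+0+1+0+0 mod 2 = 1
Syndrome = 0111
Column i of H is the binary representation of i, so the syndrome is the binary index of the flipped bit.
Read s = 0111 with s[0] as LSB: 0·2^0 + 1·2^1 + 1·2^2 + 1·2^3 = 14.
Error is at bit position 14.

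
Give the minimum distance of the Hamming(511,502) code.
d_min = 3 (every single-error-correcting Hamming code has d_min = 3).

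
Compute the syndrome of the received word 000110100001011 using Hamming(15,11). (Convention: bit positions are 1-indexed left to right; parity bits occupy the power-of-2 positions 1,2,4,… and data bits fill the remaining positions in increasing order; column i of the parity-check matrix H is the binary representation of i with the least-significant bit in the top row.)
Syndrome s = H · r^T (mod 2), r = 000110100001011:
  s[0] = (101010101010101)·(000110100001011) mod 2 = 0+0+0+0+1+0+1+0+0+0+0+0+0+0+1 mod 2 = 1
  s[1] = (011001100110011)·(000110100001011) mod 2 = 0+0+0+0+0+0+1+0+0+0+0+0+0+1+1 mod 2 = 1
  s[2] = (000111100001111)·(000110100001011) mod 2 = 0+0+0+1+1+0+1+0+0+0+0+1+0+1+1 mod 2 = 0
  s[3] = (000000011111111)·(000110100001011) mod 2 = 0+0+0+0+0+0+0+0+0+0+0+1+0+1+1 mod 2 = 1
Syndrome = 1101
Non-zero syndrome: error at position 11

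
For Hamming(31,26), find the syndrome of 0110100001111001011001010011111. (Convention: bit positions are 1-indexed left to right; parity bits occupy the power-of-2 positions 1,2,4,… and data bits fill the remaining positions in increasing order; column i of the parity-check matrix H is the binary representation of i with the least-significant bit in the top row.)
Syndrome s = H · r^T (mod 2), r = 0110100001111001011001010011111:
  s[0] = (1010101010101010101010101010101)·(0110100001111001011001010011111) mod 2 = 0+0+1+0+1+0+0+0+0+0+1+0+1+0+0+0+0+0+1+0+0+0+0+0+0+0+1+0+1+0+1 mod 2 = 0
  s[1] = (0110011001100110011001100110011)·(0110100001111001011001010011111) mod 2 = 0+1+1+0+0+0+0+0+0+1+1+0+0+0+0+0+0+1+1+0+0+1+0+0+0+0+1+0+0+1+1 mod 2 = 0
  s[2] = (0001111000011110000111100001111)·(0110100001111001011001010011111) mod 2 = 0+0+0+0+1+0+0+0+0+0+0+1+1+0+0+0+0+0+0+0+0+1+0+0+0+0+0+1+1+1+1 mod 2 = 0
  s[3] = (0000000111111110000000011111111)·(0110100001111001011001010011111) mod 2 = 0+0+0+0+0+0+0+0+0+1+1+1+1+0+0+0+0+0+0+0+0+0+0+1+0+0+1+1+1+1+1 mod 2 = 0
  s[4] = (0000000000000001111111111111111)·(0110100001111001011001010011111) mod 2 = 0+0+0+0+0+0+0+0+0+0+0+0+0+0+0+1+0+1+1+0+0+1+0+1+0+0+1+1+1+1+1 mod 2 = 0
Syndrome = 00000
s = 0: no error detected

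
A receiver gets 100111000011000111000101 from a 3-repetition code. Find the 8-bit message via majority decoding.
Split into 3-bit blocks and majority-vote each:
  block 1 = 100: 1 ones, 2 zeros → 0
  block 2 = 111: 3 ones, 0 zeros → 1
  block 3 = 000: 0 ones, 3 zeros → 0
  block 4 = 011: 2 ones, 1 zeros → 1
  block 5 = 000: 0 ones, 3 zeros → 0
  block 6 = 111: 3 ones, 0 zeros → 1
  block 7 = 000: 0 ones, 3 zeros → 0
  block 8 = 101: 2 ones, 1 zeros → 1
Decoded = 01010101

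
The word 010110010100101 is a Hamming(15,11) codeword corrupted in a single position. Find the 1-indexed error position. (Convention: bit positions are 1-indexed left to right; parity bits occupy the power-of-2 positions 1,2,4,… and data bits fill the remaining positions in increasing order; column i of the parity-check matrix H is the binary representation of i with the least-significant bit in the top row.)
Syndrome s = H · r^T (mod 2), r = 010110010100101:
  s[0] = (101010101010101)·(010110010100101) mod 2 = 0+0+0+0+1+0+0+0+0+0+0+0+1+0+1 mod 2 = 1
  s[1] = (011001100110011)·(010110010100101) mod 2 = 0+1+0+0+0+0+0+0+0+1+0+0+0+0+1 mod 2 = 1
  s[2] = (000111100001111)·(010110010100101) mod 2 = 0+0+0+1+1+0+0+0+0+0+0+0+1+0+1 mod 2 = 0
  s[3] = (000000011111111)·(010110010100101) mod 2 = 0+0+0+0+0+0+0+1+0+1+0+0+1+0+1 mod 2 = 0
Syndrome = 1100
Column i of H is the binary representation of i, so the syndrome is the binary index of the flipped bit.
Read s = 1100 with s[0] as LSB: 1·2^0 + 1·2^1 + 0·2^2 + 0·2^3 = 3.
Error is at bit position 3.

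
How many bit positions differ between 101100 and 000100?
XOR = 101000, count of 1s = 2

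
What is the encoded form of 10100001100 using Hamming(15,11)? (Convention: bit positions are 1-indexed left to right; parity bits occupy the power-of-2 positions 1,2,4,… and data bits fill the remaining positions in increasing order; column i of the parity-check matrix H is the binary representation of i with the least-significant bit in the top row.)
Codeword c = d · G (mod 2), d = 10100001100:
  c[0] = d·G[:,0] = (10100001100)·(11011010101) mod 2 = 1+0+0+0+0+0+0+0+1+0+0 mod 2 = 0
  c[1] = d·G[:,1] = (10100001100)·(10110110011) mod 2 = 1+0+1+0+0+0+0+0+0+0+0 mod 2 = 0
  c[2] = d·G[:,2] = (10100001100)·(10000000000) mod 2 = 1+0+0+0+0+0+0+0+0+0+0 mod 2 = 1
  c[3] = d·G[:,3] = (10100001100)·(01110001111) mod 2 = 0+0+1+0+0+0+0+1+1+0+0 mod 2 = 1
  c[4] = d·G[:,4] = (10100001100)·(01000000000) mod 2 = 0+0+0+0+0+0+0+0+0+0+0 mod 2 = 0
  c[5] = d·G[:,5] = (10100001100)·(00100000000) mod 2 = 0+0+1+0+0+0+0+0+0+0+0 mod 2 = 1
  c[6] = d·G[:,6] = (10100001100)·(00010000000) mod 2 = 0+0+0+0+0+0+0+0+0+0+0 mod 2 = 0
  c[7] = d·G[:,7] = (10100001100)·(00001111111) mod 2 = 0+0+0+0+0+0+0+1+1+0+0 mod 2 = 0
  c[8] = d·G[:,8] = (10100001100)·(00001000000) mod 2 = 0+0+0+0+0+0+0+0+0+0+0 mod 2 = 0
  c[9] = d·G[:,9] = (10100001100)·(00000100000) mod 2 = 0+0+0+0+0+0+0+0+0+0+0 mod 2 = 0
  c[10] = d·G[:,10] = (10100001100)·(00000010000) mod 2 = 0+0+0+0+0+0+0+0+0+0+0 mod 2 = 0
  c[11] = d·G[:,11] = (10100001100)·(00000001000) mod 2 = 0+0+0+0+0+0+0+1+0+0+0 mod 2 = 1
  c[12] = d·G[:,12] = (10100001100)·(00000000100) mod 2 = 0+0+0+0+0+0+0+0+1+0+0 mod 2 = 1
  c[13] = d·G[:,13] = (10100001100)·(00000000010) mod 2 = 0+0+0+0+0+0+0+0+0+0+0 mod 2 = 0
  c[14] = d·G[:,14] = (10100001100)·(00000000001) mod 2 = 0+0+0+0+0+0+0+0+0+0+0 mod 2 = 0
Codeword = 001101000001100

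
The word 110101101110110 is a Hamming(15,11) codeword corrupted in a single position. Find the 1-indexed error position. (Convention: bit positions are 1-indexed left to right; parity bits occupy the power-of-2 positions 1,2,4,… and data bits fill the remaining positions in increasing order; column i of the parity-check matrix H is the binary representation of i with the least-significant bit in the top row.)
Syndrome s = H · r^T (mod 2), r = 110101101110110:
  s[0] = (101010101010101)·(110101101110110) mod 2 = 1+0+0+0+0+0+1+0+1+0+1+0+1+0+0 mod 2 = 1
  s[1] = (011001100110011)·(110101101110110) mod 2 = 0+1+0+0+0+1+1+0+0+1+1+0+0+1+0 mod 2 = 0
  s[2] = (000111100001111)·(110101101110110) mod 2 = 0+0+0+1+0+1+1+0+0+0+0+0+1+1+0 mod 2 = 1
  s[3] = (000000011111111)·(110101101110110) mod 2 = 0+0+0+0+0+0+0+0+1+1+1+0+1+1+0 mod 2 = 1
Syndrome = 1011
Column i of H is the binary representation of i, so the syndrome is the binary index of the flipped bit.
Read s = 1011 with s[0] as LSB: 1·2^0 + 0·2^1 + 1·2^2 + 1·2^3 = 13.
Error is at bit position 13.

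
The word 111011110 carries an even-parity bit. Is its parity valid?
Sum of all bits: 1+1+1+0+1+1+1+1+0 = 7; 7 mod 2 = 1. Result is 1 → parity error detected.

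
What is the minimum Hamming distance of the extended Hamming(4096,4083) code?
d_min = 4 (adding an overall parity bit to Hamming(4095,4083) raises d_min from 3 to 4).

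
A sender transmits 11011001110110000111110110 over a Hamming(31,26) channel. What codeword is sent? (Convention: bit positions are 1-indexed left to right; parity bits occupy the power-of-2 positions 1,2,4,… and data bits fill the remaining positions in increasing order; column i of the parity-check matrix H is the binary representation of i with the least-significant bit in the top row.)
Codeword c = d · G (mod 2), d = 11011001110110000111110110:
  c[0] = d·G[:,0] = (11011001110110000111110110)·(11011010101101010101010101) mod 2 = 1+1+0+1+1+0+0+0+1+0+0+1+0+0+0+0+0+1+0+1+0+1+0+1+0+0 mod 2 = 0
  c[1] = d·G[:,1] = (11011001110110000111110110)·(10110110011011001100110011) mod 2 = 1+0+0+1+0+0+0+0+0+1+0+0+1+0+0+0+0+1+0+0+1+1+0+0+1+0 mod 2 = 0
  c[2] = d·G[:,2] = (11011001110110000111110110)·(10000000000000000000000000) mod 2 = 1+0+0+0+0+0+0+0+0+0+0+0+0+0+0+0+0+0+0+0+0+0+0+0+0+0 mod 2 = 1
  c[3] = d·G[:,3] = (11011001110110000111110110)·(01110001111000111100001111) mod 2 = 0+1+0+1+0+0+0+1+1+1+0+0+0+0+0+0+0+1+0+0+0+0+0+1+1+0 mod 2 = 0
  c[4] = d·G[:,4] = (11011001110110000111110110)·(01000000000000000000000000) mod 2 = 0+1+0+0+0+0+0+0+0+0+0+0+0+0+0+0+0+0+0+0+0+0+0+0+0+0 mod 2 = 1
  c[5] = d·G[:,5] = (11011001110110000111110110)·(00100000000000000000000000) mod 2 = 0+0+0+0+0+0+0+0+0+0+0+0+0+0+0+0+0+0+0+0+0+0+0+0+0+0 mod 2 = 0
  c[6] = d·G[:,6] = (11011001110110000111110110)·(00010000000000000000000000) mod 2 = 0+0+0+1+0+0+0+0+0+0+0+0+0+0+0+0+0+0+0+0+0+0+0+0+0+0 mod 2 = 1
  c[7] = d·G[:,7] = (11011001110110000111110110)·(00001111111000000011111111) mod 2 = 0+0+0+0+1+0+0+1+1+1+0+0+0+0+0+0+0+0+1+1+1+1+0+1+1+0 mod 2 = 0
  c[8] = d·G[:,8] = (11011001110110000111110110)·(00001000000000000000000000) mod 2 = 0+0+0+0+1+0+0+0+0+0+0+0+0+0+0+0+0+0+0+0+0+0+0+0+0+0 mod 2 = 1
  c[9] = d·G[:,9] = (11011001110110000111110110)·(00000100000000000000000000) mod 2 = 0+0+0+0+0+0+0+0+0+0+0+0+0+0+0+0+0+0+0+0+0+0+0+0+0+0 mod 2 = 0
  c[10] = d·G[:,10] = (11011001110110000111110110)·(00000010000000000000000000) mod 2 = 0+0+0+0+0+0+0+0+0+0+0+0+0+0+0+0+0+0+0+0+0+0+0+0+0+0 mod 2 = 0
  c[11] = d·G[:,11] = (11011001110110000111110110)·(00000001000000000000000000) mod 2 = 0+0+0+0+0+0+0+1+0+0+0+0+0+0+0+0+0+0+0+0+0+0+0+0+0+0 mod 2 = 1
  c[12] = d·G[:,12] = (11011001110110000111110110)·(00000000100000000000000000) mod 2 = 0+0+0+0+0+0+0+0+1+0+0+0+0+0+0+0+0+0+0+0+0+0+0+0+0+0 mod 2 = 1
  c[13] = d·G[:,13] = (11011001110110000111110110)·(00000000010000000000000000) mod 2 = 0+0+0+0+0+0+0+0+0+1+0+0+0+0+0+0+0+0+0+0+0+0+0+0+0+0 mod 2 = 1
  c[14] = d·G[:,14] = (11011001110110000111110110)·(00000000001000000000000000) mod 2 = 0+0+0+0+0+0+0+0+0+0+0+0+0+0+0+0+0+0+0+0+0+0+0+0+0+0 mod 2 = 0
  c[15] = d·G[:,15] = (11011001110110000111110110)·(00000000000111111111111111) mod 2 = 0+0+0+0+0+0+0+0+0+0+0+1+1+0+0+0+0+1+1+1+1+1+0+1+1+0 mod 2 = 1
  c[16] = d·G[:,16] = (11011001110110000111110110)·(00000000000100000000000000) mod 2 = 0+0+0+0+0+0+0+0+0+0+0+1+0+0+0+0+0+0+0+0+0+0+0+0+0+0 mod 2 = 1
  c[17] = d·G[:,17] = (11011001110110000111110110)·(00000000000010000000000000) mod 2 = 0+0+0+0+0+0+0+0+0+0+0+0+1+0+0+0+0+0+0+0+0+0+0+0+0+0 mod 2 = 1
  c[18] = d·G[:,18] = (11011001110110000111110110)·(00000000000001000000000000) mod 2 = 0+0+0+0+0+0+0+0+0+0+0+0+0+0+0+0+0+0+0+0+0+0+0+0+0+0 mod 2 = 0
  c[19] = d·G[:,19] = (11011001110110000111110110)·(00000000000000100000000000) mod 2 = 0+0+0+0+0+0+0+0+0+0+0+0+0+0+0+0+0+0+0+0+0+0+0+0+0+0 mod 2 = 0
  c[20] = d·G[:,20] = (11011001110110000111110110)·(00000000000000010000000000) mod 2 = 0+0+0+0+0+0+0+0+0+0+0+0+0+0+0+0+0+0+0+0+0+0+0+0+0+0 mod 2 = 0
  c[21] = d·G[:,21] = (11011001110110000111110110)·(00000000000000001000000000) mod 2 = 0+0+0+0+0+0+0+0+0+0+0+0+0+0+0+0+0+0+0+0+0+0+0+0+0+0 mod 2 = 0
  c[22] = d·G[:,22] = (11011001110110000111110110)·(00000000000000000100000000) mod 2 = 0+0+0+0+0+0+0+0+0+0+0+0+0+0+0+0+0+1+0+0+0+0+0+0+0+0 mod 2 = 1
  c[23] = d·G[:,23] = (11011001110110000111110110)·(00000000000000000010000000) mod 2 = 0+0+0+0+0+0+0+0+0+0+0+0+0+0+0+0+0+0+1+0+0+0+0+0+0+0 mod 2 = 1
  c[24] = d·G[:,24] = (11011001110110000111110110)·(00000000000000000001000000) mod 2 = 0+0+0+0+0+0+0+0+0+0+0+0+0+0+0+0+0+0+0+1+0+0+0+0+0+0 mod 2 = 1
  c[25] = d·G[:,25] = (11011001110110000111110110)·(00000000000000000000100000) mod 2 = 0+0+0+0+0+0+0+0+0+0+0+0+0+0+0+0+0+0+0+0+1+0+0+0+0+0 mod 2 = 1
  c[26] = d·G[:,26] = (11011001110110000111110110)·(00000000000000000000010000) mod 2 = 0+0+0+0+0+0+0+0+0+0+0+0+0+0+0+0+0+0+0+0+0+1+0+0+0+0 mod 2 = 1
  c[27] = d·G[:,27] = (11011001110110000111110110)·(00000000000000000000001000) mod 2 = 0+0+0+0+0+0+0+0+0+0+0+0+0+0+0+0+0+0+0+0+0+0+0+0+0+0 mod 2 = 0
  c[28] = d·G[:,28] = (11011001110110000111110110)·(00000000000000000000000100) mod 2 = 0+0+0+0+0+0+0+0+0+0+0+0+0+0+0+0+0+0+0+0+0+0+0+1+0+0 mod 2 = 1
  c[29] = d·G[:,29] = (11011001110110000111110110)·(00000000000000000000000010) mod 2 = 0+0+0+0+0+0+0+0+0+0+0+0+0+0+0+0+0+0+0+0+0+0+0+0+1+0 mod 2 = 1
  c[30] = d·G[:,30] = (11011001110110000111110110)·(00000000000000000000000001) mod 2 = 0+0+0+0+0+0+0+0+0+0+0+0+0+0+0+0+0+0+0+0+0+0+0+0+0+0 mod 2 = 0
Codeword = 0010101010011101110000111110110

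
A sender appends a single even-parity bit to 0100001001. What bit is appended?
Sum of data bits: 0+1+0+0+0+0+1+0+0+1 = 3.
3 mod 2 = 1, so parity bit = 1.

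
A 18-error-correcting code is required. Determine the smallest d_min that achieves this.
Correcting t errors requires d_min ≥ 2t + 1 = 2·18 + 1 = 37.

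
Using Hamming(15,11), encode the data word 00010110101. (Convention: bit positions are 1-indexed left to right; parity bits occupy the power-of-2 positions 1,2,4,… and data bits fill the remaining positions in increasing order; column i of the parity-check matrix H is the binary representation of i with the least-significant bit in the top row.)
Codeword c = d · G (mod 2), d = 00010110101:
  c[0] = d·G[:,0] = (00010110101)·(11011010101) mod 2 = 0+0+0+1+0+0+1+0+1+0+1 mod 2 = 0
  c[1] = d·G[:,1] = (00010110101)·(10110110011) mod 2 = 0+0+0+1+0+1+1+0+0+0+1 mod 2 = 0
  c[2] = d·G[:,2] = (00010110101)·(10000000000) mod 2 = 0+0+0+0+0+0+0+0+0+0+0 mod 2 = 0
  c[3] = d·G[:,3] = (00010110101)·(01110001111) mod 2 = 0+0+0+1+0+0+0+0+1+0+1 mod 2 = 1
  c[4] = d·G[:,4] = (00010110101)·(01000000000) mod 2 = 0+0+0+0+0+0+0+0+0+0+0 mod 2 = 0
  c[5] = d·G[:,5] = (00010110101)·(00100000000) mod 2 = 0+0+0+0+0+0+0+0+0+0+0 mod 2 = 0
  c[6] = d·G[:,6] = (00010110101)·(00010000000) mod 2 = 0+0+0+1+0+0+0+0+0+0+0 mod 2 = 1
  c[7] = d·G[:,7] = (00010110101)·(00001111111) mod 2 = 0+0+0+0+0+1+1+0+1+0+1 mod 2 = 0
  c[8] = d·G[:,8] = (00010110101)·(00001000000) mod 2 = 0+0+0+0+0+0+0+0+0+0+0 mod 2 = 0
  c[9] = d·G[:,9] = (00010110101)·(00000100000) mod 2 = 0+0+0+0+0+1+0+0+0+0+0 mod 2 = 1
  c[10] = d·G[:,10] = (00010110101)·(00000010000) mod 2 = 0+0+0+0+0+0+1+0+0+0+0 mod 2 = 1
  c[11] = d·G[:,11] = (00010110101)·(00000001000) mod 2 = 0+0+0+0+0+0+0+0+0+0+0 mod 2 = 0
  c[12] = d·G[:,12] = (00010110101)·(00000000100) mod 2 = 0+0+0+0+0+0+0+0+1+0+0 mod 2 = 1
  c[13] = d·G[:,13] = (00010110101)·(00000000010) mod 2 = 0+0+0+0+0+0+0+0+0+0+0 mod 2 = 0
  c[14] = d·G[:,14] = (00010110101)·(00000000001) mod 2 = 0+0+0+0+0+0+0+0+0+0+1 mod 2 = 1
Codeword = 000100100110101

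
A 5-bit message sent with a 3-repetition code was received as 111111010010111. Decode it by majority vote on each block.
Split into 3-bit blocks and majority-vote each:
  block 1 = 111: 3 ones, 0 zeros → 1
  block 2 = 111: 3 ones, 0 zeros → 1
  block 3 = 010: 1 ones, 2 zeros → 0
  block 4 = 010: 1 ones, 2 zeros → 0
  block 5 = 111: 3 ones, 0 zeros → 1
Decoded = 11001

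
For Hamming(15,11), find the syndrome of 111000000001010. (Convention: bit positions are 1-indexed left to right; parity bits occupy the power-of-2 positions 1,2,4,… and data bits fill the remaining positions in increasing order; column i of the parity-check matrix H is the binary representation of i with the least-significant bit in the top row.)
Syndrome s = H · r^T (mod 2), r = 111000000001010:
  s[0] = (101010101010101)·(111000000001010) mod 2 = 1+0+1+0+0+0+0+0+0+0+0+0+0+0+0 mod 2 = 0
  s[1] = (011001100110011)·(111000000001010) mod 2 = 0+1+1+0+0+0+0+0+0+0+0+0+0+1+0 mod 2 = 1
  s[2] = (000111100001111)·(111000000001010) mod 2 = 0+0+0+0+0+0+0+0+0+0+0+1+0+1+0 mod 2 = 0
  s[3] = (000000011111111)·(111000000001010) mod 2 = 0+0+0+0+0+0+0+0+0+0+0+1+0+1+0 mod 2 = 0
Syndrome = 0100
Non-zero syndrome: error at position 2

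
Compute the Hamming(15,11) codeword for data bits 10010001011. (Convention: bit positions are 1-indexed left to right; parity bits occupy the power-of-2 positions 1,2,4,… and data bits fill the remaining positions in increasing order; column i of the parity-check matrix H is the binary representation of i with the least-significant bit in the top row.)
Codeword c = d · G (mod 2), d = 10010001011:
  c[0] = d·G[:,0] = (10010001011)·(11011010101) mod 2 = 1+0+0+1+0+0+0+0+0+0+1 mod 2 = 1
  c[1] = d·G[:,1] = (10010001011)·(10110110011) mod 2 = 1+0+0+1+0+0+0+0+0+1+1 mod 2 = 0
  c[2] = d·G[:,2] = (10010001011)·(10000000000) mod 2 = 1+0+0+0+0+0+0+0+0+0+0 mod 2 = 1
  c[3] = d·G[:,3] = (10010001011)·(01110001111) mod 2 = 0+0+0+1+0+0+0+1+0+1+1 mod 2 = 0
  c[4] = d·G[:,4] = (10010001011)·(01000000000) mod 2 = 0+0+0+0+0+0+0+0+0+0+0 mod 2 = 0
  c[5] = d·G[:,5] = (10010001011)·(00100000000) mod 2 = 0+0+0+0+0+0+0+0+0+0+0 mod 2 = 0
  c[6] = d·G[:,6] = (10010001011)·(00010000000) mod 2 = 0+0+0+1+0+0+0+0+0+0+0 mod 2 = 1
  c[7] = d·G[:,7] = (10010001011)·(00001111111) mod 2 = 0+0+0+0+0+0+0+1+0+1+1 mod 2 = 1
  c[8] = d·G[:,8] = (10010001011)·(00001000000) mod 2 = 0+0+0+0+0+0+0+0+0+0+0 mod 2 = 0
  c[9] = d·G[:,9] = (10010001011)·(00000100000) mod 2 = 0+0+0+0+0+0+0+0+0+0+0 mod 2 = 0
  c[10] = d·G[:,10] = (10010001011)·(00000010000) mod 2 = 0+0+0+0+0+0+0+0+0+0+0 mod 2 = 0
  c[11] = d·G[:,11] = (10010001011)·(00000001000) mod 2 = 0+0+0+0+0+0+0+1+0+0+0 mod 2 = 1
  c[12] = d·G[:,12] = (10010001011)·(00000000100) mod 2 = 0+0+0+0+0+0+0+0+0+0+0 mod 2 = 0
  c[13] = d·G[:,13] = (10010001011)·(00000000010) mod 2 = 0+0+0+0+0+0+0+0+0+1+0 mod 2 = 1
  c[14] = d·G[:,14] = (10010001011)·(00000000001) mod 2 = 0+0+0+0+0+0+0+0+0+0+1 mod 2 = 1
Codeword = 101000110001011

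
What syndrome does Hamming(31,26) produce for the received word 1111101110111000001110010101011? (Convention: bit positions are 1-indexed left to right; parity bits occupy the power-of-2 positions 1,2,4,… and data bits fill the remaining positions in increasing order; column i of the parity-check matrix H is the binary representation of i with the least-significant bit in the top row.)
Syndrome s = H · r^T (mod 2), r = 1111101110111000001110010101011:
  s[0] = (1010101010101010101010101010101)·(1111101110111000001110010101011) mod 2 = 1+0+1+0+1+0+1+0+1+0+1+0+1+0+0+0+0+0+1+0+1+0+0+0+0+0+0+0+0+0+1 mod 2 = 0
  s[1] = (0110011001100110011001100110011)·(1111101110111000001110010101011) mod 2 = 0+1+1+0+0+0+1+0+0+0+1+0+0+0+0+0+0+0+1+0+0+0+0+0+0+1+0+0+0+1+1 mod 2 = 0
  s[2] = (0001111000011110000111100001111)·(1111101110111000001110010101011) mod 2 = 0+0+0+1+1+0+1+0+0+0+0+1+1+0+0+0+0+0+0+1+1+0+0+0+0+0+0+1+0+1+1 mod 2 = 0
  s[3] = (0000000111111110000000011111111)·(1111101110111000001110010101011) mod 2 = 0+0+0+0+0+0+0+1+1+0+1+1+1+0+0+0+0+0+0+0+0+0+0+1+0+1+0+1+0+1+1 mod 2 = 0
  s[4] = (0000000000000001111111111111111)·(1111101110111000001110010101011) mod 2 = 0+0+0+0+0+0+0+0+0+0+0+0+0+0+0+0+0+0+1+1+1+0+0+1+0+1+0+1+0+1+1 mod 2 = 0
Syndrome = 00000
s = 0: no error detected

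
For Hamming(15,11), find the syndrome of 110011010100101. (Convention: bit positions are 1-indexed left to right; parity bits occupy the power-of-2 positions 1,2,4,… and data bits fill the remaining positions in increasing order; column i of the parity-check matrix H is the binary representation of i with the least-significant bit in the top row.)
Syndrome s = H · r^T (mod 2), r = 110011010100101:
  s[0] = (101010101010101)·(110011010100101) mod 2 = 1+0+0+0+1+0+0+0+0+0+0+0+1+0+1 mod 2 = 0
  s[1] = (011001100110011)·(110011010100101) mod 2 = 0+1+0+0+0+1+0+0+0+1+0+0+0+0+1 mod 2 = 0
  s[2] = (000111100001111)·(110011010100101) mod 2 = 0+0+0+0+1+1+0+0+0+0+0+0+1+0+1 mod 2 = 0
  s[3] = (000000011111111)·(110011010100101) mod 2 = 0+0+0+0+0+0+0+1+0+1+0+0+1+0+1 mod 2 = 0
Syndrome = 0000
s = 0: no error detected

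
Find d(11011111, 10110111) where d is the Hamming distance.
XOR = 01101000, count of 1s = 3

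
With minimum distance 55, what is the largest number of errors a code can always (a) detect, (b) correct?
(a) Detection requires d_min ≥ e+1, so e ≤ d_min − 1 = 54.
(b) Correction requires d_min ≥ 2t+1, so t ≤ ⌊(d_min − 1)/2⌋ = ⌊54/2⌋ = 27.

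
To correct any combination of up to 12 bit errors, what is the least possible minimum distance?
Correcting t errors requires d_min ≥ 2t + 1 = 2·12 + 1 = 25.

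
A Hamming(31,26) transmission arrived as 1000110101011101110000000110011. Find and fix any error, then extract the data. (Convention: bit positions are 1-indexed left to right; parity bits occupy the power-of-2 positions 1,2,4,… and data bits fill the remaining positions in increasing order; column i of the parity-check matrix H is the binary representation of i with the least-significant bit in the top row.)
Syndrome s = H · r^T (mod 2), r = 1000110101011101110000000110011:
  s[0] = (1010101010101010101010101010101)·(1000110101011101110000000110011) mod 2 = 1+0+0+0+1+0+0+0+0+0+0+0+1+0+0+0+1+0+0+0+0+0+0+0+0+0+1+0+0+0+1 mod 2 = 0
  s[1] = (0110011001100110011001100110011)·(1000110101011101110000000110011) mod 2 = 0+0+0+0+0+1+0+0+0+1+0+0+0+1+0+0+0+1+0+0+0+0+0+0+0+1+1+0+0+1+1 mod 2 = 0
  s[2] = (0001111000011110000111100001111)·(1000110101011101110000000110011) mod 2 = 0+0+0+0+1+1+0+0+0+0+0+1+1+1+0+0+0+0+0+0+0+0+0+0+0+0+0+0+0+1+1 mod 2 = 1
  s[3] = (0000000111111110000000011111111)·(1000110101011101110000000110011) mod 2 = 0+0+0+0+0+0+0+1+0+1+0+1+1+1+0+0+0+0+0+0+0+0+0+0+0+1+1+0+0+1+1 mod 2 = 1
  s[4] = (0000000000000001111111111111111)·(1000110101011101110000000110011) mod 2 = 0+0+0+0+0+0+0+0+0+0+0+0+0+0+0+1+1+1+0+0+0+0+0+0+0+1+1+0+0+1+1 mod 2 = 1
Syndrome = 00111
Column 28 of H equals this syndrome → error at bit 28 (1-indexed).
Flip bit 28: 1000110101011101110000000110011 → 1000110101011101110000000111011
Extract data bits at positions {3,5,6,7,9,10,11,12,13,14,15,17,18,19,20,21,22,23,24,25,26,27,28,29,30,31}: 01100101110110000000111011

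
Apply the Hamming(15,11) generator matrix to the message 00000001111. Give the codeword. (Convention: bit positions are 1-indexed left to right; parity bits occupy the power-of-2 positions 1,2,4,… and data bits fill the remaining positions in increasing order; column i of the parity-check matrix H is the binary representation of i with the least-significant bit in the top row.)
Codeword c = d · G (mod 2), d = 00000001111:
  c[0] = d·G[:,0] = (00000001111)·(11011010101) mod 2 = 0+0+0+0+0+0+0+0+1+0+1 mod 2 = 0
  c[1] = d·G[:,1] = (00000001111)·(10110110011) mod 2 = 0+0+0+0+0+0+0+0+0+1+1 mod 2 = 0
  c[2] = d·G[:,2] = (00000001111)·(10000000000) mod 2 = 0+0+0+0+0+0+0+0+0+0+0 mod 2 = 0
  c[3] = d·G[:,3] = (00000001111)·(01110001111) mod 2 = 0+0+0+0+0+0+0+1+1+1+1 mod 2 = 0
  c[4] = d·G[:,4] = (00000001111)·(01000000000) mod 2 = 0+0+0+0+0+0+0+0+0+0+0 mod 2 = 0
  c[5] = d·G[:,5] = (00000001111)·(00100000000) mod 2 = 0+0+0+0+0+0+0+0+0+0+0 mod 2 = 0
  c[6] = d·G[:,6] = (00000001111)·(00010000000) mod 2 = 0+0+0+0+0+0+0+0+0+0+0 mod 2 = 0
  c[7] = d·G[:,7] = (00000001111)·(00001111111) mod 2 = 0+0+0+0+0+0+0+1+1+1+1 mod 2 = 0
  c[8] = d·G[:,8] = (00000001111)·(00001000000) mod 2 = 0+0+0+0+0+0+0+0+0+0+0 mod 2 = 0
  c[9] = d·G[:,9] = (00000001111)·(00000100000) mod 2 = 0+0+0+0+0+0+0+0+0+0+0 mod 2 = 0
  c[10] = d·G[:,10] = (00000001111)·(00000010000) mod 2 = 0+0+0+0+0+0+0+0+0+0+0 mod 2 = 0
  c[11] = d·G[:,11] = (00000001111)·(00000001000) mod 2 = 0+0+0+0+0+0+0+1+0+0+0 mod 2 = 1
  c[12] = d·G[:,12] = (00000001111)·(00000000100) mod 2 = 0+0+0+0+0+0+0+0+1+0+0 mod 2 = 1
  c[13] = d·G[:,13] = (00000001111)·(00000000010) mod 2 = 0+0+0+0+0+0+0+0+0+1+0 mod 2 = 1
  c[14] = d·G[:,14] = (00000001111)·(00000000001) mod 2 = 0+0+0+0+0+0+0+0+0+0+1 mod 2 = 1
Codeword = 000000000001111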